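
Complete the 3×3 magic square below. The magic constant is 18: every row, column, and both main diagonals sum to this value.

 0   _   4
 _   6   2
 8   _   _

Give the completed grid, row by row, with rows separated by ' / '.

Using row 1: 0 + 4 + ? → (1,2) = 18 − 4 = 14.
From row 2, 18 − (6 + 2) gives (2,1) = 10.
Column 2: 14 + 6 + ? = 18, so (3,2) = -2.
Using column 3: 4 + 2 + ? → (3,3) = 18 − 6 = 12.

0 14 4 / 10 6 2 / 8 -2 12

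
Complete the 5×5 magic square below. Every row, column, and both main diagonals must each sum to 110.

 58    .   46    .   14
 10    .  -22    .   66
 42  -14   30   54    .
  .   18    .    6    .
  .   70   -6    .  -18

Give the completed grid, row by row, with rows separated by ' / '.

58 2 46 -10 14 / 10 34 -22 22 66 / 42 -14 30 54 -2 / -26 18 62 6 50 / 26 70 -6 38 -18

Using row 3: 42 + (-14) + 30 + 54 + ? → (3,5) = 110 − 112 = -2.
Column 3 must total 110; the given cells sum to 48, so (4,3) = 62.
Column 5: 14 + 66 + (-2) + (-18) + ? = 110, so (4,5) = 50.
Main diagonal needs 110; the known cells sum to 76, so (2,2) = 34.
Row 2: 10 + 34 + (-22) + 66 + ? = 110, so (2,4) = 22.
Row 4: 18 + 62 + 6 + 50 + ? = 110, so (4,1) = -26.
From column 1, 110 − (58 + 10 + 42 + (-26)) gives (5,1) = 26.
Column 2 needs 110; the known cells sum to 108, so (1,2) = 2.
Row 1 must total 110; the given cells sum to 120, so (1,4) = -10.
Row 5 must total 110; the given cells sum to 72, so (5,4) = 38.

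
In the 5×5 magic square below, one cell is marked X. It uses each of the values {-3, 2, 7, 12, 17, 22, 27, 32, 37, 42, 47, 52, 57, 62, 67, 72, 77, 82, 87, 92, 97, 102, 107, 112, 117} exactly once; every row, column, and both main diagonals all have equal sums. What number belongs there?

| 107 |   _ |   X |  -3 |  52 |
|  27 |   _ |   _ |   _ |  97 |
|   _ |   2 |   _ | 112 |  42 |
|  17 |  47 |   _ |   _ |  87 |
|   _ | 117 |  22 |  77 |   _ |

92

The 25 entries sum to 1425, so each line sums to 1425/5 = 285.
Column 5: 52 + 97 + 42 + 87 + ? = 285, so (5,5) = 7.
From row 5, 285 − (117 + 22 + 77 + 7) gives (5,1) = 62.
From column 1, 285 − (107 + 27 + 17 + 62) gives (3,1) = 72.
From row 3, 285 − (72 + 2 + 112 + 42) gives (3,3) = 57.
Using anti-diagonal: 52 + 57 + 47 + 62 + ? → (2,4) = 285 − 218 = 67.
The remaining cell in column 4 is (4,4) = 285 − 253 = 32.
Main diagonal needs 285; the known cells sum to 203, so (2,2) = 82.
From row 2, 285 − (27 + 82 + 67 + 97) gives (2,3) = 12.
The remaining cell in row 4 is (4,3) = 285 − 183 = 102.
Column 2 must total 285; the given cells sum to 248, so (1,2) = 37.
Column 3 must total 285; the given cells sum to 193, so (1,3) = 92.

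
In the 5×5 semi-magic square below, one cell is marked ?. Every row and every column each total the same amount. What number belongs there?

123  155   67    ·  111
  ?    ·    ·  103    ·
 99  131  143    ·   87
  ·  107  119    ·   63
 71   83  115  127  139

Row 5 is complete and sums to 535; that is the magic constant.
Row 1 needs 535; the known cells sum to 456, so (1,4) = 79.
From row 3, 535 − (99 + 131 + 143 + 87) gives (3,4) = 75.
Column 2: 155 + 131 + 107 + 83 + ? = 535, so (2,2) = 59.
The remaining cell in column 3 is (2,3) = 535 − 444 = 91.
Using column 4: 79 + 103 + 75 + 127 + ? → (4,4) = 535 − 384 = 151.
Using column 5: 111 + 87 + 63 + 139 + ? → (2,5) = 535 − 400 = 135.
Row 2: 59 + 91 + 103 + 135 + ? = 535, so (2,1) = 147.

147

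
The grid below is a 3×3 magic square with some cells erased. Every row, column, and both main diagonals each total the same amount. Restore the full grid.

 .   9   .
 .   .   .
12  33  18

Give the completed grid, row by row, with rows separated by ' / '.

Row 3 is already complete: 12 + 33 + 18 = 63, so that is the magic constant.
The remaining cell in column 2 is (2,2) = 63 − 42 = 21.
The remaining cell in main diagonal is (1,1) = 63 − 39 = 24.
From anti-diagonal, 63 − (21 + 12) gives (1,3) = 30.
Column 1: 24 + 12 + ? = 63, so (2,1) = 27.
The remaining cell in column 3 is (2,3) = 63 − 48 = 15.

24 9 30 / 27 21 15 / 12 33 18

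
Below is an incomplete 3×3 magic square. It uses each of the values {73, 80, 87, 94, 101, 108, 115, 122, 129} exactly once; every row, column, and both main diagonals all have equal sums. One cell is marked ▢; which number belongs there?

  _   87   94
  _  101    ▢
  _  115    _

The 9 entries sum to 909, so each line sums to 909/3 = 303.
Row 1 must total 303; the given cells sum to 181, so (1,1) = 122.
The remaining cell in main diagonal is (3,3) = 303 − 223 = 80.
Anti-diagonal must total 303; the given cells sum to 195, so (3,1) = 108.
Column 1: 122 + 108 + ? = 303, so (2,1) = 73.
From column 3, 303 − (94 + 80) gives (2,3) = 129.

129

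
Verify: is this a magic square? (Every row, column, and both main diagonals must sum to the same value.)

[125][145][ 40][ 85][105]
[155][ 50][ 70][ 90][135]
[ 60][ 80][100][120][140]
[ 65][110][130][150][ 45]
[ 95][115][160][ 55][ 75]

Row 1: 125 + 145 + 40 + 85 + 105 = 500.
Row 2: 155 + 50 + 70 + 90 + 135 = 500.
Row 3: 60 + 80 + 100 + 120 + 140 = 500.
Row 4: 65 + 110 + 130 + 150 + 45 = 500.
Row 5: 95 + 115 + 160 + 55 + 75 = 500.
Column 1: 125 + 155 + 60 + 65 + 95 = 500.
Column 2: 145 + 50 + 80 + 110 + 115 = 500.
Column 3: 40 + 70 + 100 + 130 + 160 = 500.
Column 4: 85 + 90 + 120 + 150 + 55 = 500.
Column 5: 105 + 135 + 140 + 45 + 75 = 500.
Main diagonal: 125 + 50 + 100 + 150 + 75 = 500.
Anti-diagonal: 105 + 90 + 100 + 110 + 95 = 500.
All lines sum to 500.

Yes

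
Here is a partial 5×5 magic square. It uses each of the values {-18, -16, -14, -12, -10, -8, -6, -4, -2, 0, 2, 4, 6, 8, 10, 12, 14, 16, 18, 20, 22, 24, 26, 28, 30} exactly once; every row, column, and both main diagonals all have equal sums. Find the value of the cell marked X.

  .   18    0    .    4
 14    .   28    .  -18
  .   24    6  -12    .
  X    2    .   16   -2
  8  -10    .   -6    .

30

The 25 entries sum to 150, so each line sums to 150/5 = 30.
Column 2 needs 30; the known cells sum to 34, so (2,2) = -4.
Anti-diagonal needs 30; the known cells sum to 20, so (2,4) = 10.
Column 4 must total 30; the given cells sum to 8, so (1,4) = 22.
Row 1: 18 + 0 + 22 + 4 + ? = 30, so (1,1) = -14.
From main diagonal, 30 − (-14 + (-4) + 6 + 16) gives (5,5) = 26.
Row 5 must total 30; the given cells sum to 18, so (5,3) = 12.
Column 3 needs 30; the known cells sum to 46, so (4,3) = -16.
The remaining cell in column 5 is (3,5) = 30 − 10 = 20.
From row 3, 30 − (24 + 6 + (-12) + 20) gives (3,1) = -8.
Using row 4: 2 + (-16) + 16 + (-2) + ? → (4,1) = 30 − 0 = 30.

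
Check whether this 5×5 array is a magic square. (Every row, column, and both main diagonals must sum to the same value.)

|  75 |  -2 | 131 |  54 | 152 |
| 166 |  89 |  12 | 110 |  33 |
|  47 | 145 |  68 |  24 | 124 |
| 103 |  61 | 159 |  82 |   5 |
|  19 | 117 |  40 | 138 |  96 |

No — column 1 sums to 410 but column 4 sums to 408.

Row 1: 75 + (-2) + 131 + 54 + 152 = 410.
Row 2: 166 + 89 + 12 + 110 + 33 = 410.
Row 3: 47 + 145 + 68 + 24 + 124 = 408.
Row 4: 103 + 61 + 159 + 82 + 5 = 410.
Row 5: 19 + 117 + 40 + 138 + 96 = 410.
Column 1: 75 + 166 + 47 + 103 + 19 = 410.
Column 2: -2 + 89 + 145 + 61 + 117 = 410.
Column 3: 131 + 12 + 68 + 159 + 40 = 410.
Column 4: 54 + 110 + 24 + 82 + 138 = 408.
Column 5: 152 + 33 + 124 + 5 + 96 = 410.
Main diagonal: 75 + 89 + 68 + 82 + 96 = 410.
Anti-diagonal: 152 + 110 + 68 + 61 + 19 = 410.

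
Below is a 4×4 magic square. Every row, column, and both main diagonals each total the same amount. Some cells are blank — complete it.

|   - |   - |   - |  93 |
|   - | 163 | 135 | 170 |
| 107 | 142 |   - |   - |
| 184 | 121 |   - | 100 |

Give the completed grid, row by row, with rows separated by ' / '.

177 128 156 93 / 86 163 135 170 / 107 142 114 191 / 184 121 149 100

Anti-diagonal is already complete: 93 + 135 + 142 + 184 = 554, so that is the magic constant.
Using row 2: 163 + 135 + 170 + ? → (2,1) = 554 − 468 = 86.
The remaining cell in row 4 is (4,3) = 554 − 405 = 149.
Column 1 must total 554; the given cells sum to 377, so (1,1) = 177.
Column 2 needs 554; the known cells sum to 426, so (1,2) = 128.
Column 4 must total 554; the given cells sum to 363, so (3,4) = 191.
The remaining cell in main diagonal is (3,3) = 554 − 440 = 114.
The remaining cell in row 1 is (1,3) = 554 − 398 = 156.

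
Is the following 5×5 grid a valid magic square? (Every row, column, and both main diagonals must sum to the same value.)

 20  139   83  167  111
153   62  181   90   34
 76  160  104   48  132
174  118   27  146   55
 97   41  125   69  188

Yes

Row 1: 20 + 139 + 83 + 167 + 111 = 520.
Row 2: 153 + 62 + 181 + 90 + 34 = 520.
Row 3: 76 + 160 + 104 + 48 + 132 = 520.
Row 4: 174 + 118 + 27 + 146 + 55 = 520.
Row 5: 97 + 41 + 125 + 69 + 188 = 520.
Column 1: 20 + 153 + 76 + 174 + 97 = 520.
Column 2: 139 + 62 + 160 + 118 + 41 = 520.
Column 3: 83 + 181 + 104 + 27 + 125 = 520.
Column 4: 167 + 90 + 48 + 146 + 69 = 520.
Column 5: 111 + 34 + 132 + 55 + 188 = 520.
Main diagonal: 20 + 62 + 104 + 146 + 188 = 520.
Anti-diagonal: 111 + 90 + 104 + 118 + 97 = 520.
All lines sum to 520.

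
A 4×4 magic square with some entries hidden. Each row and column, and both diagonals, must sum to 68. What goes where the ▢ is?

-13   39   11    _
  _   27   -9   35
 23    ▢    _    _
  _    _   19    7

From row 1, 68 − (-13 + 39 + 11) gives (1,4) = 31.
Row 2 must total 68; the given cells sum to 53, so (2,1) = 15.
Using column 1: -13 + 15 + 23 + ? → (4,1) = 68 − 25 = 43.
Column 3 must total 68; the given cells sum to 21, so (3,3) = 47.
The remaining cell in column 4 is (3,4) = 68 − 73 = -5.
Anti-diagonal must total 68; the given cells sum to 65, so (3,2) = 3.

3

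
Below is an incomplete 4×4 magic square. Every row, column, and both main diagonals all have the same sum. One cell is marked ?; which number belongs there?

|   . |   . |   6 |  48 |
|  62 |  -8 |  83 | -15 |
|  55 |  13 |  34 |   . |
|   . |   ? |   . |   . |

76

Row 2 is complete and sums to 122; that is the magic constant.
The remaining cell in row 3 is (3,4) = 122 − 102 = 20.
The remaining cell in column 3 is (4,3) = 122 − 123 = -1.
From column 4, 122 − (48 + (-15) + 20) gives (4,4) = 69.
Main diagonal: -8 + 34 + 69 + ? = 122, so (1,1) = 27.
From anti-diagonal, 122 − (48 + 83 + 13) gives (4,1) = -22.
Row 1: 27 + 6 + 48 + ? = 122, so (1,2) = 41.
From row 4, 122 − (-22 + (-1) + 69) gives (4,2) = 76.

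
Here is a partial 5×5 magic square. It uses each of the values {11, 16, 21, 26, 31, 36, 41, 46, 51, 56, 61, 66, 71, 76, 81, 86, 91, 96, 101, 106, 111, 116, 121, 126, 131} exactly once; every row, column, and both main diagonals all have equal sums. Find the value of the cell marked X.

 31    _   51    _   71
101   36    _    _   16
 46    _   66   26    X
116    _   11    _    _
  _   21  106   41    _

86

The 25 entries sum to 1775, so each line sums to 1775/5 = 355.
Using column 1: 31 + 101 + 46 + 116 + ? → (5,1) = 355 − 294 = 61.
The remaining cell in column 3 is (2,3) = 355 − 234 = 121.
Using row 2: 101 + 36 + 121 + 16 + ? → (2,4) = 355 − 274 = 81.
Row 5 must total 355; the given cells sum to 229, so (5,5) = 126.
Main diagonal must total 355; the given cells sum to 259, so (4,4) = 96.
Anti-diagonal needs 355; the known cells sum to 279, so (4,2) = 76.
Using row 4: 116 + 76 + 11 + 96 + ? → (4,5) = 355 − 299 = 56.
From column 4, 355 − (81 + 26 + 96 + 41) gives (1,4) = 111.
Column 5: 71 + 16 + 56 + 126 + ? = 355, so (3,5) = 86.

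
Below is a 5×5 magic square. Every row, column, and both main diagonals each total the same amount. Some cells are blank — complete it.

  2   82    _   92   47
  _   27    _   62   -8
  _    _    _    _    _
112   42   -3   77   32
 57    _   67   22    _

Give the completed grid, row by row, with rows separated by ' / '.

2 82 37 92 47 / 72 27 107 62 -8 / 17 97 52 7 87 / 112 42 -3 77 32 / 57 12 67 22 102

Row 4 is already complete: 112 + 42 + -3 + 77 + 32 = 260, so that is the magic constant.
From row 1, 260 − (2 + 82 + 92 + 47) gives (1,3) = 37.
Column 4 needs 260; the known cells sum to 253, so (3,4) = 7.
From anti-diagonal, 260 − (47 + 62 + 42 + 57) gives (3,3) = 52.
From column 3, 260 − (37 + 52 + (-3) + 67) gives (2,3) = 107.
From main diagonal, 260 − (2 + 27 + 52 + 77) gives (5,5) = 102.
From row 2, 260 − (27 + 107 + 62 + (-8)) gives (2,1) = 72.
Using row 5: 57 + 67 + 22 + 102 + ? → (5,2) = 260 − 248 = 12.
The remaining cell in column 1 is (3,1) = 260 − 243 = 17.
Column 2 needs 260; the known cells sum to 163, so (3,2) = 97.
The remaining cell in column 5 is (3,5) = 260 − 173 = 87.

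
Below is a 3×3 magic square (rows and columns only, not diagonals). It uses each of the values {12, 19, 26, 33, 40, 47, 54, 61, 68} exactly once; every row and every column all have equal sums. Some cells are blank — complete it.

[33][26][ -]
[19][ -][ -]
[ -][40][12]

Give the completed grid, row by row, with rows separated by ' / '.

The 9 entries sum to 360, so each line sums to 360/3 = 120.
From row 1, 120 − (33 + 26) gives (1,3) = 61.
Using row 3: 40 + 12 + ? → (3,1) = 120 − 52 = 68.
The remaining cell in column 2 is (2,2) = 120 − 66 = 54.
Using column 3: 61 + 12 + ? → (2,3) = 120 − 73 = 47.

33 26 61 / 19 54 47 / 68 40 12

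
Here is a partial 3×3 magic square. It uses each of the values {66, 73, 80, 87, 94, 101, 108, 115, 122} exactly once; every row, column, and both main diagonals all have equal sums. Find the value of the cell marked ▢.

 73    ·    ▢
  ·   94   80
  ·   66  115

87

The 9 entries sum to 846, so each line sums to 846/3 = 282.
Using row 2: 94 + 80 + ? → (2,1) = 282 − 174 = 108.
Using row 3: 66 + 115 + ? → (3,1) = 282 − 181 = 101.
From column 2, 282 − (94 + 66) gives (1,2) = 122.
Column 3 must total 282; the given cells sum to 195, so (1,3) = 87.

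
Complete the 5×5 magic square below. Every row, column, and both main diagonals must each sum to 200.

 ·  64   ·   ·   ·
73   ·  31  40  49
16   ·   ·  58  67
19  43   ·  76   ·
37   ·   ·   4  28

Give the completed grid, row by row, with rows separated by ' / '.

Using row 2: 73 + 31 + 40 + 49 + ? → (2,2) = 200 − 193 = 7.
Column 1: 73 + 16 + 19 + 37 + ? = 200, so (1,1) = 55.
Column 4 needs 200; the known cells sum to 178, so (1,4) = 22.
Main diagonal: 55 + 7 + 76 + 28 + ? = 200, so (3,3) = 34.
Using anti-diagonal: 40 + 34 + 43 + 37 + ? → (1,5) = 200 − 154 = 46.
From row 1, 200 − (55 + 64 + 22 + 46) gives (1,3) = 13.
Row 3 needs 200; the known cells sum to 175, so (3,2) = 25.
Column 2: 64 + 7 + 25 + 43 + ? = 200, so (5,2) = 61.
From column 5, 200 − (46 + 49 + 67 + 28) gives (4,5) = 10.
From row 4, 200 − (19 + 43 + 76 + 10) gives (4,3) = 52.
Using row 5: 37 + 61 + 4 + 28 + ? → (5,3) = 200 − 130 = 70.

55 64 13 22 46 / 73 7 31 40 49 / 16 25 34 58 67 / 19 43 52 76 10 / 37 61 70 4 28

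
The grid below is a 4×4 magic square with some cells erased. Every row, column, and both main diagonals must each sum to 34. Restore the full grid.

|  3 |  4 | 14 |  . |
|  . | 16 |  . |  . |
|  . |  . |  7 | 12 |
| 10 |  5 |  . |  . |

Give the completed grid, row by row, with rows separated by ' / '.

3 4 14 13 / 15 16 2 1 / 6 9 7 12 / 10 5 11 8

Row 1: 3 + 4 + 14 + ? = 34, so (1,4) = 13.
Column 2 must total 34; the given cells sum to 25, so (3,2) = 9.
The remaining cell in main diagonal is (4,4) = 34 − 26 = 8.
Anti-diagonal must total 34; the given cells sum to 32, so (2,3) = 2.
Row 3: 9 + 7 + 12 + ? = 34, so (3,1) = 6.
Row 4 must total 34; the given cells sum to 23, so (4,3) = 11.
From column 1, 34 − (3 + 6 + 10) gives (2,1) = 15.
From column 4, 34 − (13 + 12 + 8) gives (2,4) = 1.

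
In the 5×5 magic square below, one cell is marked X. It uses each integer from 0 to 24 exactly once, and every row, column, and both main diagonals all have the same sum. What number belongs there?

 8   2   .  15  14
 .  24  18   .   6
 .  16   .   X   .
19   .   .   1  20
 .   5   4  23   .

9

The entries are 0 through 24, which sum to 300, so each line sums to 300/5 = 60.
Using row 1: 8 + 2 + 15 + 14 + ? → (1,3) = 60 − 39 = 21.
Column 2 needs 60; the known cells sum to 47, so (4,2) = 13.
From row 4, 60 − (19 + 13 + 1 + 20) gives (4,3) = 7.
From column 3, 60 − (21 + 18 + 7 + 4) gives (3,3) = 10.
Using main diagonal: 8 + 24 + 10 + 1 + ? → (5,5) = 60 − 43 = 17.
Row 5 needs 60; the known cells sum to 49, so (5,1) = 11.
Column 5 needs 60; the known cells sum to 57, so (3,5) = 3.
Anti-diagonal must total 60; the given cells sum to 48, so (2,4) = 12.
From row 2, 60 − (24 + 18 + 12 + 6) gives (2,1) = 0.
From column 1, 60 − (8 + 0 + 19 + 11) gives (3,1) = 22.
Column 4 needs 60; the known cells sum to 51, so (3,4) = 9.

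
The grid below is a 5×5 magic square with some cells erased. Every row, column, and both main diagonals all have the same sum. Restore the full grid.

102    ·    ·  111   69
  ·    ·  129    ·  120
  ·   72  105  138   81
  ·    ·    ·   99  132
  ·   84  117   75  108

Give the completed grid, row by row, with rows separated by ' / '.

102 135 93 111 69 / 78 96 129 87 120 / 114 72 105 138 81 / 90 123 66 99 132 / 126 84 117 75 108

Column 5 is already complete: 69 + 120 + 81 + 132 + 108 = 510, so that is the magic constant.
Row 3 needs 510; the known cells sum to 396, so (3,1) = 114.
Row 5 must total 510; the given cells sum to 384, so (5,1) = 126.
From column 4, 510 − (111 + 138 + 99 + 75) gives (2,4) = 87.
Using main diagonal: 102 + 105 + 99 + 108 + ? → (2,2) = 510 − 414 = 96.
Anti-diagonal: 69 + 87 + 105 + 126 + ? = 510, so (4,2) = 123.
Row 2: 96 + 129 + 87 + 120 + ? = 510, so (2,1) = 78.
Column 1: 102 + 78 + 114 + 126 + ? = 510, so (4,1) = 90.
The remaining cell in column 2 is (1,2) = 510 − 375 = 135.
Row 1: 102 + 135 + 111 + 69 + ? = 510, so (1,3) = 93.
Row 4 must total 510; the given cells sum to 444, so (4,3) = 66.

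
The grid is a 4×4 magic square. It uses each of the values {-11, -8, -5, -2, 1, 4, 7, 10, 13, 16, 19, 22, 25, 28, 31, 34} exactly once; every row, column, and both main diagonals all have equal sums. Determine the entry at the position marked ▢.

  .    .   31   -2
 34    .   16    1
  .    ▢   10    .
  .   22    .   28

The 16 entries sum to 184, so each line sums to 184/4 = 46.
The remaining cell in row 2 is (2,2) = 46 − 51 = -5.
Column 3 needs 46; the known cells sum to 57, so (4,3) = -11.
Column 4 must total 46; the given cells sum to 27, so (3,4) = 19.
The remaining cell in main diagonal is (1,1) = 46 − 33 = 13.
Using row 1: 13 + 31 + (-2) + ? → (1,2) = 46 − 42 = 4.
The remaining cell in row 4 is (4,1) = 46 − 39 = 7.
Column 1: 13 + 34 + 7 + ? = 46, so (3,1) = -8.
Column 2 must total 46; the given cells sum to 21, so (3,2) = 25.

25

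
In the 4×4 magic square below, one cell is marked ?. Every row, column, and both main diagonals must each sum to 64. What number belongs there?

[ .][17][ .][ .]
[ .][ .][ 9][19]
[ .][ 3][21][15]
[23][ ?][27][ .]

Row 3 must total 64; the given cells sum to 39, so (3,1) = 25.
From column 3, 64 − (9 + 21 + 27) gives (1,3) = 7.
The remaining cell in anti-diagonal is (1,4) = 64 − 35 = 29.
From row 1, 64 − (17 + 7 + 29) gives (1,1) = 11.
Column 1 needs 64; the known cells sum to 59, so (2,1) = 5.
Using column 4: 29 + 19 + 15 + ? → (4,4) = 64 − 63 = 1.
Main diagonal must total 64; the given cells sum to 33, so (2,2) = 31.
Using row 4: 23 + 27 + 1 + ? → (4,2) = 64 − 51 = 13.

13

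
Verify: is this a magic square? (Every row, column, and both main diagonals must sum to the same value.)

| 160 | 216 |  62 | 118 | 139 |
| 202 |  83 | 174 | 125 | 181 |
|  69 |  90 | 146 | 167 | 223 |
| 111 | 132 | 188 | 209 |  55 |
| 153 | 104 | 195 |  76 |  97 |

Row 1: 160 + 216 + 62 + 118 + 139 = 695.
Row 2: 202 + 83 + 174 + 125 + 181 = 765.
Row 3: 69 + 90 + 146 + 167 + 223 = 695.
Row 4: 111 + 132 + 188 + 209 + 55 = 695.
Row 5: 153 + 104 + 195 + 76 + 97 = 625.
Column 1: 160 + 202 + 69 + 111 + 153 = 695.
Column 2: 216 + 83 + 90 + 132 + 104 = 625.
Column 3: 62 + 174 + 146 + 188 + 195 = 765.
Column 4: 118 + 125 + 167 + 209 + 76 = 695.
Column 5: 139 + 181 + 223 + 55 + 97 = 695.
Main diagonal: 160 + 83 + 146 + 209 + 97 = 695.
Anti-diagonal: 139 + 125 + 146 + 132 + 153 = 695.

No — column 2 sums to 625 but main diagonal sums to 695.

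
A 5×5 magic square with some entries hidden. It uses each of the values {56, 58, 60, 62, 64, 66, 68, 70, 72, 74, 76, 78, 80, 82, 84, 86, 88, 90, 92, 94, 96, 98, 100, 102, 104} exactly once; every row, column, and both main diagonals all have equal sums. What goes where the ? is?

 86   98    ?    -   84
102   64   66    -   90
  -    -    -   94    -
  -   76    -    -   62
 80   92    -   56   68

60

The 25 entries sum to 2000, so each line sums to 2000/5 = 400.
Row 2 must total 400; the given cells sum to 322, so (2,4) = 78.
Row 5 needs 400; the known cells sum to 296, so (5,3) = 104.
Column 2 needs 400; the known cells sum to 330, so (3,2) = 70.
Column 5 must total 400; the given cells sum to 304, so (3,5) = 96.
Using anti-diagonal: 84 + 78 + 76 + 80 + ? → (3,3) = 400 − 318 = 82.
Row 3 needs 400; the known cells sum to 342, so (3,1) = 58.
Using column 1: 86 + 102 + 58 + 80 + ? → (4,1) = 400 − 326 = 74.
Main diagonal needs 400; the known cells sum to 300, so (4,4) = 100.
Using row 4: 74 + 76 + 100 + 62 + ? → (4,3) = 400 − 312 = 88.
The remaining cell in column 3 is (1,3) = 400 − 340 = 60.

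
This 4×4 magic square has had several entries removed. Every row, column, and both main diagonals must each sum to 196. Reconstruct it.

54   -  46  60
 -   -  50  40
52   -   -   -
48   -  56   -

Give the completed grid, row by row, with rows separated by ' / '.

54 36 46 60 / 42 64 50 40 / 52 38 44 62 / 48 58 56 34

Using row 1: 54 + 46 + 60 + ? → (1,2) = 196 − 160 = 36.
The remaining cell in column 1 is (2,1) = 196 − 154 = 42.
Column 3: 46 + 50 + 56 + ? = 196, so (3,3) = 44.
From anti-diagonal, 196 − (60 + 50 + 48) gives (3,2) = 38.
Using row 2: 42 + 50 + 40 + ? → (2,2) = 196 − 132 = 64.
Row 3 needs 196; the known cells sum to 134, so (3,4) = 62.
Column 2: 36 + 64 + 38 + ? = 196, so (4,2) = 58.
Column 4 must total 196; the given cells sum to 162, so (4,4) = 34.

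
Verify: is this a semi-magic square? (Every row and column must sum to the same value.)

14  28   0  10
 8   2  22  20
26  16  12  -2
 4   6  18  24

Row 1: 14 + 28 + 0 + 10 = 52.
Row 2: 8 + 2 + 22 + 20 = 52.
Row 3: 26 + 16 + 12 + (-2) = 52.
Row 4: 4 + 6 + 18 + 24 = 52.
Column 1: 14 + 8 + 26 + 4 = 52.
Column 2: 28 + 2 + 16 + 6 = 52.
Column 3: 0 + 22 + 12 + 18 = 52.
Column 4: 10 + 20 + (-2) + 24 = 52.
All lines sum to 52.

Yes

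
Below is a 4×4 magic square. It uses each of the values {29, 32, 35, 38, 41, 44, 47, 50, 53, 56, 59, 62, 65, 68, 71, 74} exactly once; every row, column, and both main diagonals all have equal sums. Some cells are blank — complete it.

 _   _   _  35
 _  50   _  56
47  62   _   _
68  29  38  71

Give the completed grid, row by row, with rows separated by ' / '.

The 16 entries sum to 824, so each line sums to 824/4 = 206.
From column 2, 206 − (50 + 62 + 29) gives (1,2) = 65.
Column 4 must total 206; the given cells sum to 162, so (3,4) = 44.
The remaining cell in anti-diagonal is (2,3) = 206 − 165 = 41.
Row 2 needs 206; the known cells sum to 147, so (2,1) = 59.
Row 3 must total 206; the given cells sum to 153, so (3,3) = 53.
Column 1 needs 206; the known cells sum to 174, so (1,1) = 32.
Column 3 needs 206; the known cells sum to 132, so (1,3) = 74.

32 65 74 35 / 59 50 41 56 / 47 62 53 44 / 68 29 38 71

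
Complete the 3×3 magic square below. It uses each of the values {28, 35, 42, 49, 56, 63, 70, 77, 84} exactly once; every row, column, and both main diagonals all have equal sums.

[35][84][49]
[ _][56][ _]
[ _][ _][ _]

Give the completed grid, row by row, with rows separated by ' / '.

35 84 49 / 70 56 42 / 63 28 77

The 9 entries sum to 504, so each line sums to 504/3 = 168.
Column 2 needs 168; the known cells sum to 140, so (3,2) = 28.
Main diagonal must total 168; the given cells sum to 91, so (3,3) = 77.
Anti-diagonal needs 168; the known cells sum to 105, so (3,1) = 63.
Column 1 must total 168; the given cells sum to 98, so (2,1) = 70.
Column 3: 49 + 77 + ? = 168, so (2,3) = 42.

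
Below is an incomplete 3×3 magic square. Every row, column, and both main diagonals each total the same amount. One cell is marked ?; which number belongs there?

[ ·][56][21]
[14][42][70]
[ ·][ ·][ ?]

Row 2 is complete and sums to 126; that is the magic constant.
Using row 1: 56 + 21 + ? → (1,1) = 126 − 77 = 49.
From column 1, 126 − (49 + 14) gives (3,1) = 63.
Column 2: 56 + 42 + ? = 126, so (3,2) = 28.
From column 3, 126 − (21 + 70) gives (3,3) = 35.

35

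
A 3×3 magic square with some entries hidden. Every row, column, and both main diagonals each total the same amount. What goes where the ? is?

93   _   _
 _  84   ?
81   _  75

90

Main diagonal is complete and sums to 252; that is the magic constant.
Row 3: 81 + 75 + ? = 252, so (3,2) = 96.
The remaining cell in column 1 is (2,1) = 252 − 174 = 78.
From column 2, 252 − (84 + 96) gives (1,2) = 72.
The remaining cell in anti-diagonal is (1,3) = 252 − 165 = 87.
The remaining cell in row 2 is (2,3) = 252 − 162 = 90.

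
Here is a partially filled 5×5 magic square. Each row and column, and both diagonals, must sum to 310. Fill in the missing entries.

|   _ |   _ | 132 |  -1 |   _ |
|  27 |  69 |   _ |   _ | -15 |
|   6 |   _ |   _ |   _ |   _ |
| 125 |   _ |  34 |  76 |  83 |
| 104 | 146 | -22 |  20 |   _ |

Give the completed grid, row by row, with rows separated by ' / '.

48 90 132 -1 41 / 27 69 111 118 -15 / 6 13 55 97 139 / 125 -8 34 76 83 / 104 146 -22 20 62

Row 4: 125 + 34 + 76 + 83 + ? = 310, so (4,2) = -8.
Using row 5: 104 + 146 + (-22) + 20 + ? → (5,5) = 310 − 248 = 62.
From column 1, 310 − (27 + 6 + 125 + 104) gives (1,1) = 48.
Main diagonal: 48 + 69 + 76 + 62 + ? = 310, so (3,3) = 55.
The remaining cell in column 3 is (2,3) = 310 − 199 = 111.
Using row 2: 27 + 69 + 111 + (-15) + ? → (2,4) = 310 − 192 = 118.
Column 4: -1 + 118 + 76 + 20 + ? = 310, so (3,4) = 97.
The remaining cell in anti-diagonal is (1,5) = 310 − 269 = 41.
Row 1 must total 310; the given cells sum to 220, so (1,2) = 90.
The remaining cell in column 2 is (3,2) = 310 − 297 = 13.
The remaining cell in column 5 is (3,5) = 310 − 171 = 139.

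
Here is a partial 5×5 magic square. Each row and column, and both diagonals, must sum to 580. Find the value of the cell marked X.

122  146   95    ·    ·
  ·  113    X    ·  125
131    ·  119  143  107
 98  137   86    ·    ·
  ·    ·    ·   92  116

From row 3, 580 − (131 + 119 + 143 + 107) gives (3,2) = 80.
From column 2, 580 − (146 + 113 + 80 + 137) gives (5,2) = 104.
From main diagonal, 580 − (122 + 113 + 119 + 116) gives (4,4) = 110.
From row 4, 580 − (98 + 137 + 86 + 110) gives (4,5) = 149.
Column 5: 125 + 107 + 149 + 116 + ? = 580, so (1,5) = 83.
Row 1: 122 + 146 + 95 + 83 + ? = 580, so (1,4) = 134.
Column 4 must total 580; the given cells sum to 479, so (2,4) = 101.
Using anti-diagonal: 83 + 101 + 119 + 137 + ? → (5,1) = 580 − 440 = 140.
From row 5, 580 − (140 + 104 + 92 + 116) gives (5,3) = 128.
Using column 1: 122 + 131 + 98 + 140 + ? → (2,1) = 580 − 491 = 89.
Column 3 needs 580; the known cells sum to 428, so (2,3) = 152.

152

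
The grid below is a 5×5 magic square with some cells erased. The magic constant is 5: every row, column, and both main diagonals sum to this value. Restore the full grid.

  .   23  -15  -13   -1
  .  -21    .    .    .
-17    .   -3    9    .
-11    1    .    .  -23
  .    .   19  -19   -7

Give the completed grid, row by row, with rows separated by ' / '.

Row 1 needs 5; the known cells sum to -6, so (1,1) = 11.
The remaining cell in main diagonal is (4,4) = 5 − (-20) = 25.
Row 4: -11 + 1 + 25 + (-23) + ? = 5, so (4,3) = 13.
Column 3 needs 5; the known cells sum to 14, so (2,3) = -9.
Column 4: -13 + 9 + 25 + (-19) + ? = 5, so (2,4) = 3.
Using anti-diagonal: -1 + 3 + (-3) + 1 + ? → (5,1) = 5 − 0 = 5.
The remaining cell in row 5 is (5,2) = 5 − (-2) = 7.
The remaining cell in column 1 is (2,1) = 5 − (-12) = 17.
Column 2 must total 5; the given cells sum to 10, so (3,2) = -5.
Row 2: 17 + (-21) + (-9) + 3 + ? = 5, so (2,5) = 15.
Using row 3: -17 + (-5) + (-3) + 9 + ? → (3,5) = 5 − (-16) = 21.

11 23 -15 -13 -1 / 17 -21 -9 3 15 / -17 -5 -3 9 21 / -11 1 13 25 -23 / 5 7 19 -19 -7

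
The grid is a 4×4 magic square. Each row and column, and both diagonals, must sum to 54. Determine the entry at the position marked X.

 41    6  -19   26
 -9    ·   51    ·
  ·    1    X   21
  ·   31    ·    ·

The remaining cell in column 2 is (2,2) = 54 − 38 = 16.
Anti-diagonal: 26 + 51 + 1 + ? = 54, so (4,1) = -24.
Using row 2: -9 + 16 + 51 + ? → (2,4) = 54 − 58 = -4.
From column 1, 54 − (41 + (-9) + (-24)) gives (3,1) = 46.
Using column 4: 26 + (-4) + 21 + ? → (4,4) = 54 − 43 = 11.
The remaining cell in main diagonal is (3,3) = 54 − 68 = -14.

-14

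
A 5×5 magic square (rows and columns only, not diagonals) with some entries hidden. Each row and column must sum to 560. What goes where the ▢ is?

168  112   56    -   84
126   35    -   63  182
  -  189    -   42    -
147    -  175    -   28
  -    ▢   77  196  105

133

Row 1: 168 + 112 + 56 + 84 + ? = 560, so (1,4) = 140.
From row 2, 560 − (126 + 35 + 63 + 182) gives (2,3) = 154.
Column 3: 56 + 154 + 175 + 77 + ? = 560, so (3,3) = 98.
Using column 4: 140 + 63 + 42 + 196 + ? → (4,4) = 560 − 441 = 119.
The remaining cell in column 5 is (3,5) = 560 − 399 = 161.
Row 3 needs 560; the known cells sum to 490, so (3,1) = 70.
The remaining cell in row 4 is (4,2) = 560 − 469 = 91.
Using column 1: 168 + 126 + 70 + 147 + ? → (5,1) = 560 − 511 = 49.
Column 2 needs 560; the known cells sum to 427, so (5,2) = 133.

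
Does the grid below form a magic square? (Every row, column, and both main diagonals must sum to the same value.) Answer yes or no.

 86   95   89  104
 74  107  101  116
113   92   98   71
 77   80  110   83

Row 1: 86 + 95 + 89 + 104 = 374.
Row 2: 74 + 107 + 101 + 116 = 398.
Row 3: 113 + 92 + 98 + 71 = 374.
Row 4: 77 + 80 + 110 + 83 = 350.
Column 1: 86 + 74 + 113 + 77 = 350.
Column 2: 95 + 107 + 92 + 80 = 374.
Column 3: 89 + 101 + 98 + 110 = 398.
Column 4: 104 + 116 + 71 + 83 = 374.
Main diagonal: 86 + 107 + 98 + 83 = 374.
Anti-diagonal: 104 + 101 + 92 + 77 = 374.

No — column 3 sums to 398 but main diagonal sums to 374.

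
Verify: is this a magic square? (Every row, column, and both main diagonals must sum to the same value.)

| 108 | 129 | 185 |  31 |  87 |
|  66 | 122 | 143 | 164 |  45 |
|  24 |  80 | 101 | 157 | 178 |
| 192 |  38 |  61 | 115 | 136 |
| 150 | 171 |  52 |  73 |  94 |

No — row 4 sums to 542 but main diagonal sums to 540.

Row 1: 108 + 129 + 185 + 31 + 87 = 540.
Row 2: 66 + 122 + 143 + 164 + 45 = 540.
Row 3: 24 + 80 + 101 + 157 + 178 = 540.
Row 4: 192 + 38 + 61 + 115 + 136 = 542.
Row 5: 150 + 171 + 52 + 73 + 94 = 540.
Column 1: 108 + 66 + 24 + 192 + 150 = 540.
Column 2: 129 + 122 + 80 + 38 + 171 = 540.
Column 3: 185 + 143 + 101 + 61 + 52 = 542.
Column 4: 31 + 164 + 157 + 115 + 73 = 540.
Column 5: 87 + 45 + 178 + 136 + 94 = 540.
Main diagonal: 108 + 122 + 101 + 115 + 94 = 540.
Anti-diagonal: 87 + 164 + 101 + 38 + 150 = 540.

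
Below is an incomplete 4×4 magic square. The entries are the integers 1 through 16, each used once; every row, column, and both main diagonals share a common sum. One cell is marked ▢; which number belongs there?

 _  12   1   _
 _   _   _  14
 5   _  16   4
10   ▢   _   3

6

The entries are 1 through 16, which sum to 136, so each line sums to 136/4 = 34.
Row 3 needs 34; the known cells sum to 25, so (3,2) = 9.
Using column 4: 14 + 4 + 3 + ? → (1,4) = 34 − 21 = 13.
Anti-diagonal needs 34; the known cells sum to 32, so (2,3) = 2.
From row 1, 34 − (12 + 1 + 13) gives (1,1) = 8.
From column 1, 34 − (8 + 5 + 10) gives (2,1) = 11.
Column 3 needs 34; the known cells sum to 19, so (4,3) = 15.
The remaining cell in main diagonal is (2,2) = 34 − 27 = 7.
From row 4, 34 − (10 + 15 + 3) gives (4,2) = 6.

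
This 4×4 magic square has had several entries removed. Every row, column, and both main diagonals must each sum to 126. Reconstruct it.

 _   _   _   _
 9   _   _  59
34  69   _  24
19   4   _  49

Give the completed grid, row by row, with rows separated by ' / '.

64 39 29 -6 / 9 14 44 59 / 34 69 -1 24 / 19 4 54 49

Row 3: 34 + 69 + 24 + ? = 126, so (3,3) = -1.
Row 4 needs 126; the known cells sum to 72, so (4,3) = 54.
Using column 1: 9 + 34 + 19 + ? → (1,1) = 126 − 62 = 64.
Using column 4: 59 + 24 + 49 + ? → (1,4) = 126 − 132 = -6.
Main diagonal needs 126; the known cells sum to 112, so (2,2) = 14.
Anti-diagonal must total 126; the given cells sum to 82, so (2,3) = 44.
The remaining cell in column 2 is (1,2) = 126 − 87 = 39.
Column 3 needs 126; the known cells sum to 97, so (1,3) = 29.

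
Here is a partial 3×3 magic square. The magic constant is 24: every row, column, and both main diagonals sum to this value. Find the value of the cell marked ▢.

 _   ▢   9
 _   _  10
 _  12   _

4

Column 3 must total 24; the given cells sum to 19, so (3,3) = 5.
Row 3 needs 24; the known cells sum to 17, so (3,1) = 7.
Anti-diagonal must total 24; the given cells sum to 16, so (2,2) = 8.
Row 2: 8 + 10 + ? = 24, so (2,1) = 6.
Using column 1: 6 + 7 + ? → (1,1) = 24 − 13 = 11.
Column 2 must total 24; the given cells sum to 20, so (1,2) = 4.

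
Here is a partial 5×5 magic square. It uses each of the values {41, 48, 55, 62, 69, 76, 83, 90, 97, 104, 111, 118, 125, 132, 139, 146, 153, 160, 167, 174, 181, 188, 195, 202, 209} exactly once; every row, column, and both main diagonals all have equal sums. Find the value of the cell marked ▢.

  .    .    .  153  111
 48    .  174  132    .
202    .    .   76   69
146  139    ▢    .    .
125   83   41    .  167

97

The 25 entries sum to 3125, so each line sums to 3125/5 = 625.
Row 5 needs 625; the known cells sum to 416, so (5,4) = 209.
From column 1, 625 − (48 + 202 + 146 + 125) gives (1,1) = 104.
Column 4 must total 625; the given cells sum to 570, so (4,4) = 55.
Anti-diagonal needs 625; the known cells sum to 507, so (3,3) = 118.
Row 3 must total 625; the given cells sum to 465, so (3,2) = 160.
Using main diagonal: 104 + 118 + 55 + 167 + ? → (2,2) = 625 − 444 = 181.
Row 2: 48 + 181 + 174 + 132 + ? = 625, so (2,5) = 90.
Using column 2: 181 + 160 + 139 + 83 + ? → (1,2) = 625 − 563 = 62.
Using column 5: 111 + 90 + 69 + 167 + ? → (4,5) = 625 − 437 = 188.
The remaining cell in row 1 is (1,3) = 625 − 430 = 195.
Row 4 needs 625; the known cells sum to 528, so (4,3) = 97.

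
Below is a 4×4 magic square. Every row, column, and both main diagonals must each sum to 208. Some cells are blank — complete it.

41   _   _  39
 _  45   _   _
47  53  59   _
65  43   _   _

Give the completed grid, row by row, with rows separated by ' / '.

41 67 61 39 / 55 45 51 57 / 47 53 59 49 / 65 43 37 63

Row 3 needs 208; the known cells sum to 159, so (3,4) = 49.
From column 1, 208 − (41 + 47 + 65) gives (2,1) = 55.
Column 2: 45 + 53 + 43 + ? = 208, so (1,2) = 67.
The remaining cell in main diagonal is (4,4) = 208 − 145 = 63.
Using anti-diagonal: 39 + 53 + 65 + ? → (2,3) = 208 − 157 = 51.
Row 1 needs 208; the known cells sum to 147, so (1,3) = 61.
Row 2: 55 + 45 + 51 + ? = 208, so (2,4) = 57.
The remaining cell in row 4 is (4,3) = 208 − 171 = 37.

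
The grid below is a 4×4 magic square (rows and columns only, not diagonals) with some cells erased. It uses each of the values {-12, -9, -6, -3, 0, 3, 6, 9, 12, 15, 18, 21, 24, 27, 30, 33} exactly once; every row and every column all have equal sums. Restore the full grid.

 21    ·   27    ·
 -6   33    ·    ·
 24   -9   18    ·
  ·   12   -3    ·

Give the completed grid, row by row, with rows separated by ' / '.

The 16 entries sum to 168, so each line sums to 168/4 = 42.
Row 3 needs 42; the known cells sum to 33, so (3,4) = 9.
The remaining cell in column 1 is (4,1) = 42 − 39 = 3.
Column 2: 33 + (-9) + 12 + ? = 42, so (1,2) = 6.
Column 3 needs 42; the known cells sum to 42, so (2,3) = 0.
Row 1 must total 42; the given cells sum to 54, so (1,4) = -12.
From row 2, 42 − (-6 + 33 + 0) gives (2,4) = 15.
Row 4 must total 42; the given cells sum to 12, so (4,4) = 30.

21 6 27 -12 / -6 33 0 15 / 24 -9 18 9 / 3 12 -3 30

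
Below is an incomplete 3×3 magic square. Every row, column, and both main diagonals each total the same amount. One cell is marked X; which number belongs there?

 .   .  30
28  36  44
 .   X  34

Column 3 is complete and sums to 108; that is the magic constant.
The remaining cell in main diagonal is (1,1) = 108 − 70 = 38.
The remaining cell in anti-diagonal is (3,1) = 108 − 66 = 42.
Row 1: 38 + 30 + ? = 108, so (1,2) = 40.
Using row 3: 42 + 34 + ? → (3,2) = 108 − 76 = 32.

32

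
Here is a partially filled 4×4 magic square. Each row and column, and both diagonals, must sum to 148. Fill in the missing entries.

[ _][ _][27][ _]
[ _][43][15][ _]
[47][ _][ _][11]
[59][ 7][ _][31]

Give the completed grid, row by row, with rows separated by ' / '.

From row 4, 148 − (59 + 7 + 31) gives (4,3) = 51.
Using column 3: 27 + 15 + 51 + ? → (3,3) = 148 − 93 = 55.
The remaining cell in main diagonal is (1,1) = 148 − 129 = 19.
Row 3 needs 148; the known cells sum to 113, so (3,2) = 35.
The remaining cell in column 1 is (2,1) = 148 − 125 = 23.
Column 2 must total 148; the given cells sum to 85, so (1,2) = 63.
Using anti-diagonal: 15 + 35 + 59 + ? → (1,4) = 148 − 109 = 39.
Row 2 needs 148; the known cells sum to 81, so (2,4) = 67.

19 63 27 39 / 23 43 15 67 / 47 35 55 11 / 59 7 51 31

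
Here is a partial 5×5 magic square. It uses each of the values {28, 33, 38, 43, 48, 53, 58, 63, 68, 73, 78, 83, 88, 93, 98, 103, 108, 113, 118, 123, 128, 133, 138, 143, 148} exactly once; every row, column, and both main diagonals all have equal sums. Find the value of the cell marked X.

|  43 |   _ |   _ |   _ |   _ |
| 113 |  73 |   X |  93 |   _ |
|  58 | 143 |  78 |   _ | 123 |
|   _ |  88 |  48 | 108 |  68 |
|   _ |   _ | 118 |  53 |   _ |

133

The 25 entries sum to 2200, so each line sums to 2200/5 = 440.
From row 3, 440 − (58 + 143 + 78 + 123) gives (3,4) = 38.
The remaining cell in row 4 is (4,1) = 440 − 312 = 128.
Using column 1: 43 + 113 + 58 + 128 + ? → (5,1) = 440 − 342 = 98.
The remaining cell in column 4 is (1,4) = 440 − 292 = 148.
Using main diagonal: 43 + 73 + 78 + 108 + ? → (5,5) = 440 − 302 = 138.
Anti-diagonal needs 440; the known cells sum to 357, so (1,5) = 83.
Row 5 needs 440; the known cells sum to 407, so (5,2) = 33.
Column 2: 73 + 143 + 88 + 33 + ? = 440, so (1,2) = 103.
Column 5: 83 + 123 + 68 + 138 + ? = 440, so (2,5) = 28.
Using row 1: 43 + 103 + 148 + 83 + ? → (1,3) = 440 − 377 = 63.
Row 2: 113 + 73 + 93 + 28 + ? = 440, so (2,3) = 133.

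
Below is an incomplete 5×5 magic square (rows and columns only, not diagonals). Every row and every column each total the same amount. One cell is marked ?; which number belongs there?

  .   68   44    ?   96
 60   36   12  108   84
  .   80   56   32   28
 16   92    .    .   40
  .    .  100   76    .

20

Row 2 is complete and sums to 300; that is the magic constant.
Row 3 needs 300; the known cells sum to 196, so (3,1) = 104.
From column 2, 300 − (68 + 36 + 80 + 92) gives (5,2) = 24.
Using column 3: 44 + 12 + 56 + 100 + ? → (4,3) = 300 − 212 = 88.
Using column 5: 96 + 84 + 28 + 40 + ? → (5,5) = 300 − 248 = 52.
Row 4 needs 300; the known cells sum to 236, so (4,4) = 64.
The remaining cell in row 5 is (5,1) = 300 − 252 = 48.
Column 1 needs 300; the known cells sum to 228, so (1,1) = 72.
Column 4: 108 + 32 + 64 + 76 + ? = 300, so (1,4) = 20.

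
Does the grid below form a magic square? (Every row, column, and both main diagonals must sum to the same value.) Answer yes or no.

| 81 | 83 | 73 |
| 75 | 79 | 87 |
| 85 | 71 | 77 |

Row 1: 81 + 83 + 73 = 237.
Row 2: 75 + 79 + 87 = 241.
Row 3: 85 + 71 + 77 = 233.
Column 1: 81 + 75 + 85 = 241.
Column 2: 83 + 79 + 71 = 233.
Column 3: 73 + 87 + 77 = 237.
Main diagonal: 81 + 79 + 77 = 237.
Anti-diagonal: 73 + 79 + 85 = 237.

No — row 2 sums to 241 but main diagonal sums to 237.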